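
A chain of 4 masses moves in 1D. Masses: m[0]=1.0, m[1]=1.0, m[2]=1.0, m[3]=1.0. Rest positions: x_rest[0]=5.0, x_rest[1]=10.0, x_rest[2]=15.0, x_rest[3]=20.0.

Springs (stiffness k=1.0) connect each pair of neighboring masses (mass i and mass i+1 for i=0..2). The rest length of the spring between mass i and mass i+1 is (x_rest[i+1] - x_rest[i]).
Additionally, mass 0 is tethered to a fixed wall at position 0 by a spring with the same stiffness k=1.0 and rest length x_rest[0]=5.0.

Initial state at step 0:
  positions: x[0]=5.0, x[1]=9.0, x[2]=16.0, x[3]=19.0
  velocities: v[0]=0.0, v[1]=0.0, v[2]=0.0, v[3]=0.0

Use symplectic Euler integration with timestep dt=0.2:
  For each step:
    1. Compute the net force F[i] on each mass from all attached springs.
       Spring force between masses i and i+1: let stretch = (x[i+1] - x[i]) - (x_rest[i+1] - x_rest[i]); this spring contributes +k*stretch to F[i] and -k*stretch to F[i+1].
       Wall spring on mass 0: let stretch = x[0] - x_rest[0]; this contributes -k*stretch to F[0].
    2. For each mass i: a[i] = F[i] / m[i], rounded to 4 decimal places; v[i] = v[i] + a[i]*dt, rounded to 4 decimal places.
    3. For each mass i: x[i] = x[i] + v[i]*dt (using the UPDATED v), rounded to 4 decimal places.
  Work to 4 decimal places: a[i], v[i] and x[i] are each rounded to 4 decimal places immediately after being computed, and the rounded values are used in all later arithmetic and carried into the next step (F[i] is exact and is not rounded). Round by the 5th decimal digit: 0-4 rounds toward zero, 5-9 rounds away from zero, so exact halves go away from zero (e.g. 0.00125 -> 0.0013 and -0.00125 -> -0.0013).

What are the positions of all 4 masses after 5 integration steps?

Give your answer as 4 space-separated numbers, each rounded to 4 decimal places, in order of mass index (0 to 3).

Step 0: x=[5.0000 9.0000 16.0000 19.0000] v=[0.0000 0.0000 0.0000 0.0000]
Step 1: x=[4.9600 9.1200 15.8400 19.0800] v=[-0.2000 0.6000 -0.8000 0.4000]
Step 2: x=[4.8880 9.3424 15.5408 19.2304] v=[-0.3600 1.1120 -1.4960 0.7520]
Step 3: x=[4.7987 9.6346 15.1412 19.4332] v=[-0.4467 1.4608 -1.9978 1.0141]
Step 4: x=[4.7108 9.9536 14.6931 19.6643] v=[-0.4393 1.5949 -2.2407 1.1557]
Step 5: x=[4.6442 10.2524 14.2542 19.8966] v=[-0.3329 1.4942 -2.1944 1.1615]

Answer: 4.6442 10.2524 14.2542 19.8966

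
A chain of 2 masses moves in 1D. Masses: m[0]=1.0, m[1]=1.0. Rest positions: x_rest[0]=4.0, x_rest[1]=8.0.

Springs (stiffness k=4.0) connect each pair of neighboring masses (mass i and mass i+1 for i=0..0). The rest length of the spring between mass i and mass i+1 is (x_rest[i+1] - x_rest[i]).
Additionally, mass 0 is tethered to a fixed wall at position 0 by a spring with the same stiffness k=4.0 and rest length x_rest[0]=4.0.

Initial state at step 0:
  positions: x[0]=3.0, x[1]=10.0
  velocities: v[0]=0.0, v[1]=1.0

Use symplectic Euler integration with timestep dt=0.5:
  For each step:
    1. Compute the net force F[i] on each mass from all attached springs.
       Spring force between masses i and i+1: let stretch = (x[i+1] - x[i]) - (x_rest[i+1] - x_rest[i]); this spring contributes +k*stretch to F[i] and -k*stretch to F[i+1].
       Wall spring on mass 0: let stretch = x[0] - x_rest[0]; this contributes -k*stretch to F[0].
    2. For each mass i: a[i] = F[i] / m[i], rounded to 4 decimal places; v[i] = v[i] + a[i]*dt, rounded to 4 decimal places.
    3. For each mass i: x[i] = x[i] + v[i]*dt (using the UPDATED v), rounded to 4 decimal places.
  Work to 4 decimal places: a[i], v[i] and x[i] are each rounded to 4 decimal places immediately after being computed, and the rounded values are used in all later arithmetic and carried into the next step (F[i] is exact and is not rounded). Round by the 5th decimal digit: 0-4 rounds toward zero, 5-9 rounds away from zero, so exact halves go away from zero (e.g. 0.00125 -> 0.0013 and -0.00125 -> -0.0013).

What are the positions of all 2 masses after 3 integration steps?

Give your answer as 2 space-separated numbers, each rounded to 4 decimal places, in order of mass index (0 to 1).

Answer: 1.5000 9.5000

Derivation:
Step 0: x=[3.0000 10.0000] v=[0.0000 1.0000]
Step 1: x=[7.0000 7.5000] v=[8.0000 -5.0000]
Step 2: x=[4.5000 8.5000] v=[-5.0000 2.0000]
Step 3: x=[1.5000 9.5000] v=[-6.0000 2.0000]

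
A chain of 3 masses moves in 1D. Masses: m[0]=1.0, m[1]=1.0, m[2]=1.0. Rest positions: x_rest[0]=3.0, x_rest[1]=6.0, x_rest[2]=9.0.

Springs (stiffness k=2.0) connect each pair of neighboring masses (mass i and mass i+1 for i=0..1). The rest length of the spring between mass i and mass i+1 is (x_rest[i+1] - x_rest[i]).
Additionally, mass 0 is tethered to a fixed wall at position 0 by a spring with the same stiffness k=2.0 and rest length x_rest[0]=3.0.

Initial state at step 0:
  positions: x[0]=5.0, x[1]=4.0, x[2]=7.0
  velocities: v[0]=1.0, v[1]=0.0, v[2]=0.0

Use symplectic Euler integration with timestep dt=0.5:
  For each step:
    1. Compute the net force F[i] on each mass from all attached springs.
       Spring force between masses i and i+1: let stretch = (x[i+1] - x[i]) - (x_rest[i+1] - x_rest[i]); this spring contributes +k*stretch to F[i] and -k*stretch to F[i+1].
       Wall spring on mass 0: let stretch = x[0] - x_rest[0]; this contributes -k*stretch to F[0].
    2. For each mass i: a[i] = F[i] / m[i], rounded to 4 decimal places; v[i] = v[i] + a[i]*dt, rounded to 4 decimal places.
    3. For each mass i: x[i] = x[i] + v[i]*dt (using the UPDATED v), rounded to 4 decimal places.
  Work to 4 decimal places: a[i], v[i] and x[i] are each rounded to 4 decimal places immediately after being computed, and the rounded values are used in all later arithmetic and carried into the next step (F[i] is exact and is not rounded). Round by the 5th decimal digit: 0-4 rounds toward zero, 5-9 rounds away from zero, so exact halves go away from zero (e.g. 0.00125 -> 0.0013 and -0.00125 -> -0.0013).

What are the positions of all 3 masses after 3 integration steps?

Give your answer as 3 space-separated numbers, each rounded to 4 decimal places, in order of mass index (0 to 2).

Answer: 1.3750 5.0000 9.8750

Derivation:
Step 0: x=[5.0000 4.0000 7.0000] v=[1.0000 0.0000 0.0000]
Step 1: x=[2.5000 6.0000 7.0000] v=[-5.0000 4.0000 0.0000]
Step 2: x=[0.5000 6.7500 8.0000] v=[-4.0000 1.5000 2.0000]
Step 3: x=[1.3750 5.0000 9.8750] v=[1.7500 -3.5000 3.7500]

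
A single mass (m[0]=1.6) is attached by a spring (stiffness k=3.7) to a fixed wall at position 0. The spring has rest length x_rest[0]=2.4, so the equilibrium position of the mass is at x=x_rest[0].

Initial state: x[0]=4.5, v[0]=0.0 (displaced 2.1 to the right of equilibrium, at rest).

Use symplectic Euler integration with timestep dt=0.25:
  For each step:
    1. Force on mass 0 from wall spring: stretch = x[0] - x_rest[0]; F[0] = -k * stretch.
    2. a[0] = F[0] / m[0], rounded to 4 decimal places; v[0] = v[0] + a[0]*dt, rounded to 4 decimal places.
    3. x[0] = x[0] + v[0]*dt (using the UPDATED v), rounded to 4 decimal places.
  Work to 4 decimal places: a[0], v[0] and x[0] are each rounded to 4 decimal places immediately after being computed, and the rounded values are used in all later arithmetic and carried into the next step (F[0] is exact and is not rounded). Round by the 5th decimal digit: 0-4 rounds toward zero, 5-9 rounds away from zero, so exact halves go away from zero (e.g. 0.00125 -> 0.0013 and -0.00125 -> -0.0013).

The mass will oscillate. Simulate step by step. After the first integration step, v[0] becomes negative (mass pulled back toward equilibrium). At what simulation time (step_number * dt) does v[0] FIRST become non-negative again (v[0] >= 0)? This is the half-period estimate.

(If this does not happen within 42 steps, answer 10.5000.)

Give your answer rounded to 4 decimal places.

Answer: 2.2500

Derivation:
Step 0: x=[4.5000] v=[0.0000]
Step 1: x=[4.1965] v=[-1.2141]
Step 2: x=[3.6333] v=[-2.2527]
Step 3: x=[2.8919] v=[-2.9657]
Step 4: x=[2.0794] v=[-3.2501]
Step 5: x=[1.3132] v=[-3.0648]
Step 6: x=[0.7041] v=[-2.4365]
Step 7: x=[0.3401] v=[-1.4561]
Step 8: x=[0.2738] v=[-0.2652]
Step 9: x=[0.5148] v=[0.9640]
First v>=0 after going negative at step 9, time=2.2500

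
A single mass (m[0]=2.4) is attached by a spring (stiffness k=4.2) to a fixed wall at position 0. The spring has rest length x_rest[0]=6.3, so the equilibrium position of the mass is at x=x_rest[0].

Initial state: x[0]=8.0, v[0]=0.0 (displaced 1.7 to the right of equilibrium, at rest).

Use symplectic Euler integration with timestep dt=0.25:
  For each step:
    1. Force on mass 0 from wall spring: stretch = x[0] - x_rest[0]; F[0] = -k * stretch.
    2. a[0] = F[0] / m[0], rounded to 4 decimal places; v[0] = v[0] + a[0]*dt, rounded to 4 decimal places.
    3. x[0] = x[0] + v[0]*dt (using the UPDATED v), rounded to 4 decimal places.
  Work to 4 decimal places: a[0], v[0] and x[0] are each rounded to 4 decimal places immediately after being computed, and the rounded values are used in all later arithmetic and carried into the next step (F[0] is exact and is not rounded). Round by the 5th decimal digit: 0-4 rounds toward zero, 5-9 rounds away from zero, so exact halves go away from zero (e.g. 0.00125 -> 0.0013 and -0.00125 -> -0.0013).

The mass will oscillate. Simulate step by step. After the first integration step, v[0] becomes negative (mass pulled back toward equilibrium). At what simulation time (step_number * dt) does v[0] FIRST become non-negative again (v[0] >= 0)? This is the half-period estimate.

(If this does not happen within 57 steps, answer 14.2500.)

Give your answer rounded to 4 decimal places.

Step 0: x=[8.0000] v=[0.0000]
Step 1: x=[7.8141] v=[-0.7438]
Step 2: x=[7.4626] v=[-1.4062]
Step 3: x=[6.9839] v=[-1.9149]
Step 4: x=[6.4304] v=[-2.2141]
Step 5: x=[5.8626] v=[-2.2712]
Step 6: x=[5.3427] v=[-2.0798]
Step 7: x=[4.9275] v=[-1.6610]
Step 8: x=[4.6624] v=[-1.0605]
Step 9: x=[4.5764] v=[-0.3441]
Step 10: x=[4.6789] v=[0.4100]
First v>=0 after going negative at step 10, time=2.5000

Answer: 2.5000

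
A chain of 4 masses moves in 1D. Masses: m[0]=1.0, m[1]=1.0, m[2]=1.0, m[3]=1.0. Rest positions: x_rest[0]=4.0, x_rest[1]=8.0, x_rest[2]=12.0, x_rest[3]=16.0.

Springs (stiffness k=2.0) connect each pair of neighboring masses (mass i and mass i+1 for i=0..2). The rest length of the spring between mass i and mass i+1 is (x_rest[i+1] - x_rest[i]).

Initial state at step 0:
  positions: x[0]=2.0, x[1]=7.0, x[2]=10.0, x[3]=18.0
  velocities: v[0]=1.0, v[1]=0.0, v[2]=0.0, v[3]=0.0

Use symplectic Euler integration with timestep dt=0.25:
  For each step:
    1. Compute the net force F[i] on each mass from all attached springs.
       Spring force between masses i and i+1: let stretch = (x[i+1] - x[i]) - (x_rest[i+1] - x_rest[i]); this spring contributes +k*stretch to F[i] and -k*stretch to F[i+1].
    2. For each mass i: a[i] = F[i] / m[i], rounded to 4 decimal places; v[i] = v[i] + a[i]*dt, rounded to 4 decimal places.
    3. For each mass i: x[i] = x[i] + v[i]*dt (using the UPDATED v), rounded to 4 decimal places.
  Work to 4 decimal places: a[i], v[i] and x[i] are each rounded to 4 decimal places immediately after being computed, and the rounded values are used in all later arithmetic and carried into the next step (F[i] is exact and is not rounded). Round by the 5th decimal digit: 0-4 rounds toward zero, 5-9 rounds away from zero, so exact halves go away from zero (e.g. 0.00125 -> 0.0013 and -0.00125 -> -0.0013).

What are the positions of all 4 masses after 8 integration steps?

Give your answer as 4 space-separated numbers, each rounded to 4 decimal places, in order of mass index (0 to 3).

Step 0: x=[2.0000 7.0000 10.0000 18.0000] v=[1.0000 0.0000 0.0000 0.0000]
Step 1: x=[2.3750 6.7500 10.6250 17.5000] v=[1.5000 -1.0000 2.5000 -2.0000]
Step 2: x=[2.7969 6.4375 11.6250 16.6406] v=[1.6875 -1.2500 4.0000 -3.4375]
Step 3: x=[3.1739 6.3184 12.6035 15.6543] v=[1.5078 -0.4766 3.9141 -3.9453]
Step 4: x=[3.4439 6.5918 13.1778 14.7866] v=[1.0801 1.0937 2.2970 -3.4707]
Step 5: x=[3.6074 7.2950 13.1299 14.2178] v=[0.6541 2.8128 -0.1916 -2.2751]
Step 6: x=[3.7319 8.2666 12.4886 14.0130] v=[0.4979 3.8865 -2.5651 -0.8191]
Step 7: x=[3.9232 9.1992 11.5101 14.1177] v=[0.7653 3.7302 -3.9139 0.4187]
Step 8: x=[4.2740 9.7611 10.5687 14.3964] v=[1.4033 2.2477 -3.7656 1.1149]

Answer: 4.2740 9.7611 10.5687 14.3964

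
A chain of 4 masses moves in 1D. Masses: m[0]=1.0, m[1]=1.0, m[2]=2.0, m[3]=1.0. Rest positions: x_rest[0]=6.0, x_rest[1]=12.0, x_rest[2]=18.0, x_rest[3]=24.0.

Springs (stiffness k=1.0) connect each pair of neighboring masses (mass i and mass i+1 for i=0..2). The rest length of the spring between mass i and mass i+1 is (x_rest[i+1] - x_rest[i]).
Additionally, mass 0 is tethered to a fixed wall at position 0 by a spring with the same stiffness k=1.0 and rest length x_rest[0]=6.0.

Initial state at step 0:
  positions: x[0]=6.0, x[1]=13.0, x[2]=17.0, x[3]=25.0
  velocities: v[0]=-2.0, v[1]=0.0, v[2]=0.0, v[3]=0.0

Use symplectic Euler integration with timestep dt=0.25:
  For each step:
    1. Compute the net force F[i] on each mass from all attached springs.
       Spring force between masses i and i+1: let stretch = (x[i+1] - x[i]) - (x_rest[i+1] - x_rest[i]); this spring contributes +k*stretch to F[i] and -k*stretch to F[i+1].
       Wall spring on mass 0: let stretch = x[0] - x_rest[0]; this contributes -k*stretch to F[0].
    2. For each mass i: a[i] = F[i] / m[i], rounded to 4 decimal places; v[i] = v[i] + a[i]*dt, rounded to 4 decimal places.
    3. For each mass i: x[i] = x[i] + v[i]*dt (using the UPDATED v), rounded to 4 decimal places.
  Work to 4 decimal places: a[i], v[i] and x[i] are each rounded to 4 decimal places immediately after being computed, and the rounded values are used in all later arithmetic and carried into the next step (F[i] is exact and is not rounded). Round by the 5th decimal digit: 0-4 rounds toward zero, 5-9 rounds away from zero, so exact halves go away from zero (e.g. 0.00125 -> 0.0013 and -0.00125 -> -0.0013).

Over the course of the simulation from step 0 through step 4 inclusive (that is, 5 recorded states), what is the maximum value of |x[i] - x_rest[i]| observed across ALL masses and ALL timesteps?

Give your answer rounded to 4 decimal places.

Answer: 1.0683

Derivation:
Step 0: x=[6.0000 13.0000 17.0000 25.0000] v=[-2.0000 0.0000 0.0000 0.0000]
Step 1: x=[5.5625 12.8125 17.1250 24.8750] v=[-1.7500 -0.7500 0.5000 -0.5000]
Step 2: x=[5.2305 12.4414 17.3574 24.6406] v=[-1.3281 -1.4844 0.9297 -0.9375]
Step 3: x=[5.0223 11.9269 17.6638 24.3260] v=[-0.8330 -2.0581 1.2256 -1.2583]
Step 4: x=[4.9317 11.3394 17.9991 23.9700] v=[-0.3624 -2.3500 1.3413 -1.4239]
Max displacement = 1.0683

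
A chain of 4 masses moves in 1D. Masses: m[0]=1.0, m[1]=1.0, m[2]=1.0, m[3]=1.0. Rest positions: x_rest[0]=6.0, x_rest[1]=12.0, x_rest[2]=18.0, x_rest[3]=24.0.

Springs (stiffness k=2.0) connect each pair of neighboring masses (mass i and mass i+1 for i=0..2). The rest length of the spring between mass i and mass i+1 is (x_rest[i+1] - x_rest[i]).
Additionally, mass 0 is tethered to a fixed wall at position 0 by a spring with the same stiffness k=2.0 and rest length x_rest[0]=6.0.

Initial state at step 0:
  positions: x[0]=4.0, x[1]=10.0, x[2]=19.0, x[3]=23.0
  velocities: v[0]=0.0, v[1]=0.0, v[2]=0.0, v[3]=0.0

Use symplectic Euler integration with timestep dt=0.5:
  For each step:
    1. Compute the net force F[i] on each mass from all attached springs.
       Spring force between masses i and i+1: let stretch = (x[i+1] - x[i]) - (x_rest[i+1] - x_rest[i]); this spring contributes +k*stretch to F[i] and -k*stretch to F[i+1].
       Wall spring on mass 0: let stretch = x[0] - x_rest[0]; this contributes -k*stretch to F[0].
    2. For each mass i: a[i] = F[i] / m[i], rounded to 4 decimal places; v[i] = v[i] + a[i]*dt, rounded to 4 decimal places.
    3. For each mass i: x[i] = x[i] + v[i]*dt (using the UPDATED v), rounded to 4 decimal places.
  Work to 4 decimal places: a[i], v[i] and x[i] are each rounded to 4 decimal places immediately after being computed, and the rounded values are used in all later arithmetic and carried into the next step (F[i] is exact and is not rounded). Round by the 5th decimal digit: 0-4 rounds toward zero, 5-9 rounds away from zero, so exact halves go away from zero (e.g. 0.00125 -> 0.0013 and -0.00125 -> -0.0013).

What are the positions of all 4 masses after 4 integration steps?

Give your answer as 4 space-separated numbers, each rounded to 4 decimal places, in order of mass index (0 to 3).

Step 0: x=[4.0000 10.0000 19.0000 23.0000] v=[0.0000 0.0000 0.0000 0.0000]
Step 1: x=[5.0000 11.5000 16.5000 24.0000] v=[2.0000 3.0000 -5.0000 2.0000]
Step 2: x=[6.7500 12.2500 15.2500 24.2500] v=[3.5000 1.5000 -2.5000 0.5000]
Step 3: x=[7.8750 11.7500 17.0000 23.0000] v=[2.2500 -1.0000 3.5000 -2.5000]
Step 4: x=[7.0000 11.9375 19.1250 21.7500] v=[-1.7500 0.3750 4.2500 -2.5000]

Answer: 7.0000 11.9375 19.1250 21.7500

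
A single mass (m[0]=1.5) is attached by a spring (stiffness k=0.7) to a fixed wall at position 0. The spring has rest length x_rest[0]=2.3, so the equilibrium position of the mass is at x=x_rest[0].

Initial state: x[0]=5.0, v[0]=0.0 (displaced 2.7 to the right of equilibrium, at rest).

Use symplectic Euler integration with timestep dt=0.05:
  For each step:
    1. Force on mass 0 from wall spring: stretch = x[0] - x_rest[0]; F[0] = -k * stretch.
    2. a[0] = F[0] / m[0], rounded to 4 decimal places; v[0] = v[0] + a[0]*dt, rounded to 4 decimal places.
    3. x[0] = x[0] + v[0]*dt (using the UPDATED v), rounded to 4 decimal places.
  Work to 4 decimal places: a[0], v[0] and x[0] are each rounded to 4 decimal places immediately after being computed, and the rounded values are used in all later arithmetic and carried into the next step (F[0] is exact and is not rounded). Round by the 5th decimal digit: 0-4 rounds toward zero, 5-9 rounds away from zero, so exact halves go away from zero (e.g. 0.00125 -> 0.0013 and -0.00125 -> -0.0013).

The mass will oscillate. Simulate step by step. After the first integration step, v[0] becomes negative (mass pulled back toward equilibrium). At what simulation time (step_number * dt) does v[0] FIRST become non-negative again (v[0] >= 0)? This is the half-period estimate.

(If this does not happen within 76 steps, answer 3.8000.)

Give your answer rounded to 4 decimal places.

Step 0: x=[5.0000] v=[0.0000]
Step 1: x=[4.9969] v=[-0.0630]
Step 2: x=[4.9906] v=[-0.1259]
Step 3: x=[4.9812] v=[-0.1887]
Step 4: x=[4.9686] v=[-0.2513]
Step 5: x=[4.9529] v=[-0.3136]
Step 6: x=[4.9341] v=[-0.3755]
Step 7: x=[4.9123] v=[-0.4370]
Step 8: x=[4.8874] v=[-0.4980]
Step 9: x=[4.8595] v=[-0.5584]
Step 10: x=[4.8286] v=[-0.6181]
Step 11: x=[4.7947] v=[-0.6771]
Step 12: x=[4.7579] v=[-0.7353]
Step 13: x=[4.7183] v=[-0.7927]
Step 14: x=[4.6758] v=[-0.8491]
Step 15: x=[4.6306] v=[-0.9045]
Step 16: x=[4.5827] v=[-0.9589]
Step 17: x=[4.5321] v=[-1.0122]
Step 18: x=[4.4789] v=[-1.0643]
Step 19: x=[4.4231] v=[-1.1151]
Step 20: x=[4.3649] v=[-1.1646]
Step 21: x=[4.3043] v=[-1.2128]
Step 22: x=[4.2413] v=[-1.2596]
Step 23: x=[4.1761] v=[-1.3049]
Step 24: x=[4.1087] v=[-1.3487]
Step 25: x=[4.0392] v=[-1.3909]
Step 26: x=[3.9676] v=[-1.4315]
Step 27: x=[3.8941] v=[-1.4704]
Step 28: x=[3.8187] v=[-1.5076]
Step 29: x=[3.7416] v=[-1.5430]
Step 30: x=[3.6628] v=[-1.5766]
Step 31: x=[3.5824] v=[-1.6084]
Step 32: x=[3.5005] v=[-1.6383]
Step 33: x=[3.4172] v=[-1.6663]
Step 34: x=[3.3326] v=[-1.6924]
Step 35: x=[3.2468] v=[-1.7165]
Step 36: x=[3.1599] v=[-1.7386]
Step 37: x=[3.0720] v=[-1.7587]
Step 38: x=[2.9832] v=[-1.7767]
Step 39: x=[2.8936] v=[-1.7926]
Step 40: x=[2.8033] v=[-1.8065]
Step 41: x=[2.7124] v=[-1.8182]
Step 42: x=[2.6210] v=[-1.8278]
Step 43: x=[2.5292] v=[-1.8353]
Step 44: x=[2.4372] v=[-1.8407]
Step 45: x=[2.3450] v=[-1.8439]
Step 46: x=[2.2528] v=[-1.8450]
Step 47: x=[2.1606] v=[-1.8439]
Step 48: x=[2.0686] v=[-1.8406]
Step 49: x=[1.9768] v=[-1.8352]
Step 50: x=[1.8854] v=[-1.8277]
Step 51: x=[1.7945] v=[-1.8180]
Step 52: x=[1.7042] v=[-1.8062]
Step 53: x=[1.6146] v=[-1.7923]
Step 54: x=[1.5258] v=[-1.7763]
Step 55: x=[1.4379] v=[-1.7582]
Step 56: x=[1.3510] v=[-1.7381]
Step 57: x=[1.2652] v=[-1.7160]
Step 58: x=[1.1806] v=[-1.6919]
Step 59: x=[1.0973] v=[-1.6658]
Step 60: x=[1.0154] v=[-1.6377]
Step 61: x=[0.9350] v=[-1.6077]
Step 62: x=[0.8562] v=[-1.5759]
Step 63: x=[0.7791] v=[-1.5422]
Step 64: x=[0.7038] v=[-1.5067]
Step 65: x=[0.6303] v=[-1.4695]
Step 66: x=[0.5588] v=[-1.4305]
Step 67: x=[0.4893] v=[-1.3899]
Step 68: x=[0.4219] v=[-1.3477]
Step 69: x=[0.3567] v=[-1.3039]
Step 70: x=[0.2938] v=[-1.2586]
Step 71: x=[0.2332] v=[-1.2118]
Step 72: x=[0.1750] v=[-1.1636]
Step 73: x=[0.1193] v=[-1.1140]
Step 74: x=[0.0661] v=[-1.0631]
Step 75: x=[0.0156] v=[-1.0110]
Step 76: x=[-0.0323] v=[-0.9577]
v[0] did not become non-negative within 76 steps; using fallback time=3.8000

Answer: 3.8000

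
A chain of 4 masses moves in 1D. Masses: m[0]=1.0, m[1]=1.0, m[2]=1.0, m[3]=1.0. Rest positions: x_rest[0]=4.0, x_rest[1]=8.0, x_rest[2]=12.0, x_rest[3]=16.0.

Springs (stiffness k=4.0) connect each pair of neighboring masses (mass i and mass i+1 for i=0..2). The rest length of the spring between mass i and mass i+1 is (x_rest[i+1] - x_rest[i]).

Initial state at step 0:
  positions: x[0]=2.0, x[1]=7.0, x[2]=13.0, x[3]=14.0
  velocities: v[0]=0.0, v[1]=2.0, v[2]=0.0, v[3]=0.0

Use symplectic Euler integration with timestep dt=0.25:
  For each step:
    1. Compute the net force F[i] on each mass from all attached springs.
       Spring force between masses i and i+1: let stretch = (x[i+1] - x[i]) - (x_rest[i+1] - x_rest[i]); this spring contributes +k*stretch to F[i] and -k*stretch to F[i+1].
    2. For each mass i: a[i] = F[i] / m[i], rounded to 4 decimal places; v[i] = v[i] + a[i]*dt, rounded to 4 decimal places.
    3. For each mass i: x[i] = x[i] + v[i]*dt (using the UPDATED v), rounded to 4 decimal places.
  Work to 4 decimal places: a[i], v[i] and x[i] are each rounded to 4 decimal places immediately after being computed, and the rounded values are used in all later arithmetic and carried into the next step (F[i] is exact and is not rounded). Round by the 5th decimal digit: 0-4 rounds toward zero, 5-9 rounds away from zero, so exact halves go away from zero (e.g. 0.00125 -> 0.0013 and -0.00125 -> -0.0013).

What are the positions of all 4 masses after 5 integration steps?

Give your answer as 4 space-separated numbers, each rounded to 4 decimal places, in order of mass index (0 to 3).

Step 0: x=[2.0000 7.0000 13.0000 14.0000] v=[0.0000 2.0000 0.0000 0.0000]
Step 1: x=[2.2500 7.7500 11.7500 14.7500] v=[1.0000 3.0000 -5.0000 3.0000]
Step 2: x=[2.8750 8.1250 10.2500 15.7500] v=[2.5000 1.5000 -6.0000 4.0000]
Step 3: x=[3.8125 7.7188 9.5938 16.3750] v=[3.7500 -1.6250 -2.6250 2.5000]
Step 4: x=[4.7266 6.8047 10.1641 16.3047] v=[3.6563 -3.6563 2.2812 -0.2812]
Step 5: x=[5.1602 6.2110 11.4297 15.6993] v=[1.7344 -2.3750 5.0624 -2.4218]

Answer: 5.1602 6.2110 11.4297 15.6993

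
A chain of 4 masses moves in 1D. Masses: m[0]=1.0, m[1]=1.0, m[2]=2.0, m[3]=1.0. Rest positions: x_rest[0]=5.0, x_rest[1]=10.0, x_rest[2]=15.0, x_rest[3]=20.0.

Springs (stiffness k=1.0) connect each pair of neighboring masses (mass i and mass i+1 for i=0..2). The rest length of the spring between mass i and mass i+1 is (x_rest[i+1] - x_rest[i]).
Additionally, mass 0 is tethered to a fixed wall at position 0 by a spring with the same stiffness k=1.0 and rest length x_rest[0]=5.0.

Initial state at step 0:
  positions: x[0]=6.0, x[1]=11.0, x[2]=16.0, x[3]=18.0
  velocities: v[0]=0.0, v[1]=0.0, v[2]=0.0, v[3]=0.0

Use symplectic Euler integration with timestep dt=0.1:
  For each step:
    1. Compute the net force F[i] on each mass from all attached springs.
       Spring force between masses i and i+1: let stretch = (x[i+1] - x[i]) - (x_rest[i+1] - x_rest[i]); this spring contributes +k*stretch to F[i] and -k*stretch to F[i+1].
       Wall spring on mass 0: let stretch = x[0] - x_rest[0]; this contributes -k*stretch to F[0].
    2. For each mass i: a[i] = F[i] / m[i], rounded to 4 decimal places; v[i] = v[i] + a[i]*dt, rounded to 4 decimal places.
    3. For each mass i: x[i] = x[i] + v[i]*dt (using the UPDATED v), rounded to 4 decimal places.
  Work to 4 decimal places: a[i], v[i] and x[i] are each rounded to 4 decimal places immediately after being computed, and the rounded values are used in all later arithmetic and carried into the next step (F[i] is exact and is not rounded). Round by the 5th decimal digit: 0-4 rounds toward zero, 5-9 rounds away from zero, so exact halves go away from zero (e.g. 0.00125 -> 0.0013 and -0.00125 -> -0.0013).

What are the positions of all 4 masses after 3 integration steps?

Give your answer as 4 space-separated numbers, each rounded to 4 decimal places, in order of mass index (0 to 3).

Answer: 5.9410 10.9988 15.9115 18.1778

Derivation:
Step 0: x=[6.0000 11.0000 16.0000 18.0000] v=[0.0000 0.0000 0.0000 0.0000]
Step 1: x=[5.9900 11.0000 15.9850 18.0300] v=[-0.1000 0.0000 -0.1500 0.3000]
Step 2: x=[5.9702 10.9998 15.9553 18.0896] v=[-0.1980 -0.0025 -0.2970 0.5955]
Step 3: x=[5.9410 10.9988 15.9115 18.1778] v=[-0.2921 -0.0099 -0.4381 0.8821]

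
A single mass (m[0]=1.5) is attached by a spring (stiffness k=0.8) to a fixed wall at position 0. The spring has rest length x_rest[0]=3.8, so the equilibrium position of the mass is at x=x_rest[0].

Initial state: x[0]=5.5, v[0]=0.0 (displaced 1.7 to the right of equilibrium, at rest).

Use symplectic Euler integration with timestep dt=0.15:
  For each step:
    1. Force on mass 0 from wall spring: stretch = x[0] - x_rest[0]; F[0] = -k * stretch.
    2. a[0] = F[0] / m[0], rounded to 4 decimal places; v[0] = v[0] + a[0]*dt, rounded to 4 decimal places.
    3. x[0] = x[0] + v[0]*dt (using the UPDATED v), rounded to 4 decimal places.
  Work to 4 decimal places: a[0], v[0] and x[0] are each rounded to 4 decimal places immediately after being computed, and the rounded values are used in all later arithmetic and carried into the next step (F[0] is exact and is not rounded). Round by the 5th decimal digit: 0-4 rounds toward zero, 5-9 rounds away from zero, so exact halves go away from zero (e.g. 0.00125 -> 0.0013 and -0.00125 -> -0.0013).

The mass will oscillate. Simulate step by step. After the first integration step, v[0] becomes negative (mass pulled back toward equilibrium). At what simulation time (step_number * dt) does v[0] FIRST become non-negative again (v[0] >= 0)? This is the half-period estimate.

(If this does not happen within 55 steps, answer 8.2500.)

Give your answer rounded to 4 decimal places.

Answer: 4.3500

Derivation:
Step 0: x=[5.5000] v=[0.0000]
Step 1: x=[5.4796] v=[-0.1360]
Step 2: x=[5.4390] v=[-0.2704]
Step 3: x=[5.3788] v=[-0.4015]
Step 4: x=[5.2996] v=[-0.5278]
Step 5: x=[5.2024] v=[-0.6478]
Step 6: x=[5.0884] v=[-0.7600]
Step 7: x=[4.9589] v=[-0.8631]
Step 8: x=[4.8155] v=[-0.9558]
Step 9: x=[4.6600] v=[-1.0370]
Step 10: x=[4.4941] v=[-1.1058]
Step 11: x=[4.3199] v=[-1.1613]
Step 12: x=[4.1395] v=[-1.2029]
Step 13: x=[3.9550] v=[-1.2301]
Step 14: x=[3.7686] v=[-1.2425]
Step 15: x=[3.5826] v=[-1.2400]
Step 16: x=[3.3992] v=[-1.2226]
Step 17: x=[3.2206] v=[-1.1905]
Step 18: x=[3.0490] v=[-1.1442]
Step 19: x=[2.8864] v=[-1.0841]
Step 20: x=[2.7348] v=[-1.0110]
Step 21: x=[2.5959] v=[-0.9258]
Step 22: x=[2.4715] v=[-0.8295]
Step 23: x=[2.3630] v=[-0.7232]
Step 24: x=[2.2718] v=[-0.6082]
Step 25: x=[2.1989] v=[-0.4860]
Step 26: x=[2.1452] v=[-0.3579]
Step 27: x=[2.1114] v=[-0.2255]
Step 28: x=[2.0978] v=[-0.0904]
Step 29: x=[2.1047] v=[0.0458]
First v>=0 after going negative at step 29, time=4.3500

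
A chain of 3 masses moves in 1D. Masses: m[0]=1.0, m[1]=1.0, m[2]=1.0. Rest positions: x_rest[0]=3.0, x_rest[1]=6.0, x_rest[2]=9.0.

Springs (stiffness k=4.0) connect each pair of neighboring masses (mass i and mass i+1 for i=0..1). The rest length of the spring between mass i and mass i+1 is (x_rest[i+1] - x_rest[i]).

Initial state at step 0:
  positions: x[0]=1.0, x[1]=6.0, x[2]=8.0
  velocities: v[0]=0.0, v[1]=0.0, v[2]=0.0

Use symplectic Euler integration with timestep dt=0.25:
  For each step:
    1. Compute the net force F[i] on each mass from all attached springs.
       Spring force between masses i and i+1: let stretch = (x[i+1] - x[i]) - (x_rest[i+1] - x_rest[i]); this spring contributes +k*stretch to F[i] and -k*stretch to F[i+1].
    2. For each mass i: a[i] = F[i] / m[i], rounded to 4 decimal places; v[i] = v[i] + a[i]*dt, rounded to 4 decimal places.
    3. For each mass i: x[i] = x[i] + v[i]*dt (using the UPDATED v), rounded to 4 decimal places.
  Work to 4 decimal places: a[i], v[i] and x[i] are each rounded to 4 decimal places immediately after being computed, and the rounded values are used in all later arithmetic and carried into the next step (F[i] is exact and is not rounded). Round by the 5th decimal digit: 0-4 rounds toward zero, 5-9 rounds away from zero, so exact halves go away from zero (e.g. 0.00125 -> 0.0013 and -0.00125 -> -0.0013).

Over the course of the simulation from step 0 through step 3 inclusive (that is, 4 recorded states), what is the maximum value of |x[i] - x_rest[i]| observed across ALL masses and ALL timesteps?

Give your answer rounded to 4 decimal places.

Answer: 2.1094

Derivation:
Step 0: x=[1.0000 6.0000 8.0000] v=[0.0000 0.0000 0.0000]
Step 1: x=[1.5000 5.2500 8.2500] v=[2.0000 -3.0000 1.0000]
Step 2: x=[2.1875 4.3125 8.5000] v=[2.7500 -3.7500 1.0000]
Step 3: x=[2.6563 3.8906 8.4531] v=[1.8750 -1.6875 -0.1875]
Max displacement = 2.1094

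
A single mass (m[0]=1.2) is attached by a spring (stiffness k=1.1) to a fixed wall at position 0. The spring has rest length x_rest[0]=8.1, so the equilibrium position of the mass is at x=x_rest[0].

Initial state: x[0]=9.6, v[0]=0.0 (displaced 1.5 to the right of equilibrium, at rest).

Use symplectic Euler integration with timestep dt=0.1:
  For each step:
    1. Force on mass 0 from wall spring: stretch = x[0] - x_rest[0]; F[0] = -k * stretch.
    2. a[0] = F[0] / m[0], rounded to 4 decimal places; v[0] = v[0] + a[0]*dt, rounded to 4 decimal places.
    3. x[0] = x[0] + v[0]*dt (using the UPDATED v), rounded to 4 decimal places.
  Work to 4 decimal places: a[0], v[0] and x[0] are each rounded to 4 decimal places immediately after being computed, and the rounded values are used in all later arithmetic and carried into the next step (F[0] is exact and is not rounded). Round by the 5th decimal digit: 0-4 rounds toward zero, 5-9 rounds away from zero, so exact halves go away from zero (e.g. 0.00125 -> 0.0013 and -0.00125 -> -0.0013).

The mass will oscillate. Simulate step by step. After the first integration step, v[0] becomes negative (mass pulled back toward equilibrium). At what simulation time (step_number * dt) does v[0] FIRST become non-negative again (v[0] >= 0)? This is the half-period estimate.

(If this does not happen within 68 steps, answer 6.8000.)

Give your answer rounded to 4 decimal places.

Step 0: x=[9.6000] v=[0.0000]
Step 1: x=[9.5863] v=[-0.1375]
Step 2: x=[9.5589] v=[-0.2737]
Step 3: x=[9.5182] v=[-0.4074]
Step 4: x=[9.4645] v=[-0.5374]
Step 5: x=[9.3983] v=[-0.6625]
Step 6: x=[9.3202] v=[-0.7815]
Step 7: x=[9.2309] v=[-0.8934]
Step 8: x=[9.1312] v=[-0.9971]
Step 9: x=[9.0220] v=[-1.0916]
Step 10: x=[8.9044] v=[-1.1761]
Step 11: x=[8.7794] v=[-1.2498]
Step 12: x=[8.6482] v=[-1.3121]
Step 13: x=[8.5120] v=[-1.3624]
Step 14: x=[8.3720] v=[-1.4002]
Step 15: x=[8.2295] v=[-1.4251]
Step 16: x=[8.0858] v=[-1.4370]
Step 17: x=[7.9422] v=[-1.4357]
Step 18: x=[7.8001] v=[-1.4212]
Step 19: x=[7.6607] v=[-1.3937]
Step 20: x=[7.5254] v=[-1.3534]
Step 21: x=[7.3953] v=[-1.3007]
Step 22: x=[7.2717] v=[-1.2361]
Step 23: x=[7.1557] v=[-1.1602]
Step 24: x=[7.0483] v=[-1.0736]
Step 25: x=[6.9506] v=[-0.9772]
Step 26: x=[6.8634] v=[-0.8718]
Step 27: x=[6.7876] v=[-0.7584]
Step 28: x=[6.7238] v=[-0.6381]
Step 29: x=[6.6726] v=[-0.5120]
Step 30: x=[6.6345] v=[-0.3812]
Step 31: x=[6.6098] v=[-0.2469]
Step 32: x=[6.5988] v=[-0.1103]
Step 33: x=[6.6015] v=[0.0273]
First v>=0 after going negative at step 33, time=3.3000

Answer: 3.3000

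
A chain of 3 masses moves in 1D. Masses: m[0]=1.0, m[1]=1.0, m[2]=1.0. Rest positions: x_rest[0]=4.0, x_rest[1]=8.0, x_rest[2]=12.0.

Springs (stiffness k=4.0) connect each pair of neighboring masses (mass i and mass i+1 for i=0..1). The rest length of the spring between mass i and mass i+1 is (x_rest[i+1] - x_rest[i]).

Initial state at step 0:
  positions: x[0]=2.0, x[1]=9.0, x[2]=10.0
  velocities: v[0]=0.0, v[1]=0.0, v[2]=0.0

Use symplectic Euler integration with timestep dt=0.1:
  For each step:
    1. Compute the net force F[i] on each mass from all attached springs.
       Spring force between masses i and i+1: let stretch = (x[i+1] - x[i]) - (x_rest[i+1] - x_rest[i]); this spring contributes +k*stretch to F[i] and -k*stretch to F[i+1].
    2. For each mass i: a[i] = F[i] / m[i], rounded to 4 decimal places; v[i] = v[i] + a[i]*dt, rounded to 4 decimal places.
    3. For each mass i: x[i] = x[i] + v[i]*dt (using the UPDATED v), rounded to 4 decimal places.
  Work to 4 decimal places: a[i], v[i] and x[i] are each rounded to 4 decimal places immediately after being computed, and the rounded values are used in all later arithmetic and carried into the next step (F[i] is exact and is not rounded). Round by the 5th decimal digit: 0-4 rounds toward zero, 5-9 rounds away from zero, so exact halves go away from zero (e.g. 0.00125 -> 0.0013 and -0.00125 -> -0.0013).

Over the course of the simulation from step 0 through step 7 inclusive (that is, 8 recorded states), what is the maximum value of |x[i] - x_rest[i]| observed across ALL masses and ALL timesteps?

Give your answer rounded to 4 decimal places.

Answer: 2.7517

Derivation:
Step 0: x=[2.0000 9.0000 10.0000] v=[0.0000 0.0000 0.0000]
Step 1: x=[2.1200 8.7600 10.1200] v=[1.2000 -2.4000 1.2000]
Step 2: x=[2.3456 8.3088 10.3456] v=[2.2560 -4.5120 2.2560]
Step 3: x=[2.6497 7.7005 10.6497] v=[3.0413 -6.0826 3.0413]
Step 4: x=[2.9959 7.0082 10.9959] v=[3.4616 -6.9232 3.4616]
Step 5: x=[3.3426 6.3149 11.3426] v=[3.4665 -6.9330 3.4665]
Step 6: x=[3.6481 5.7038 11.6481] v=[3.0554 -6.1108 3.0554]
Step 7: x=[3.8759 5.2483 11.8759] v=[2.2777 -4.5554 2.2777]
Max displacement = 2.7517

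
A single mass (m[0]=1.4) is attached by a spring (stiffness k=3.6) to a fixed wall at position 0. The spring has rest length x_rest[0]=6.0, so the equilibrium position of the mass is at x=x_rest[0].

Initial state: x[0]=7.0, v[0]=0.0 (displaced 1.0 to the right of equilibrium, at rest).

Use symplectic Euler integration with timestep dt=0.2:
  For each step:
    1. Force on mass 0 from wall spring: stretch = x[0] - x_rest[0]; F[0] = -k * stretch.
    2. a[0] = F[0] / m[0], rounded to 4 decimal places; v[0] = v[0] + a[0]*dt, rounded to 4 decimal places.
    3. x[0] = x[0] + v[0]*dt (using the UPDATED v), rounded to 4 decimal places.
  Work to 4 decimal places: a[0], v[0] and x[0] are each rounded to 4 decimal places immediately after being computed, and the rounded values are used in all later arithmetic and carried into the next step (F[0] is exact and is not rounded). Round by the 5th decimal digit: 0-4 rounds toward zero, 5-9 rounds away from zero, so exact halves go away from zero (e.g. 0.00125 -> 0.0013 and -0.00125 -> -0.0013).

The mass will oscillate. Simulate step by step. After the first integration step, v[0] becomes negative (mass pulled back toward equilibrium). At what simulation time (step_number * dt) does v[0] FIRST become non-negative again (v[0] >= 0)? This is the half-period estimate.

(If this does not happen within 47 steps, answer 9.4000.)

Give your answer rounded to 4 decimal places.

Answer: 2.0000

Derivation:
Step 0: x=[7.0000] v=[0.0000]
Step 1: x=[6.8971] v=[-0.5143]
Step 2: x=[6.7020] v=[-0.9757]
Step 3: x=[6.4347] v=[-1.3367]
Step 4: x=[6.1226] v=[-1.5603]
Step 5: x=[5.7979] v=[-1.6234]
Step 6: x=[5.4940] v=[-1.5195]
Step 7: x=[5.2421] v=[-1.2593]
Step 8: x=[5.0682] v=[-0.8695]
Step 9: x=[4.9901] v=[-0.3903]
Step 10: x=[5.0159] v=[0.1291]
First v>=0 after going negative at step 10, time=2.0000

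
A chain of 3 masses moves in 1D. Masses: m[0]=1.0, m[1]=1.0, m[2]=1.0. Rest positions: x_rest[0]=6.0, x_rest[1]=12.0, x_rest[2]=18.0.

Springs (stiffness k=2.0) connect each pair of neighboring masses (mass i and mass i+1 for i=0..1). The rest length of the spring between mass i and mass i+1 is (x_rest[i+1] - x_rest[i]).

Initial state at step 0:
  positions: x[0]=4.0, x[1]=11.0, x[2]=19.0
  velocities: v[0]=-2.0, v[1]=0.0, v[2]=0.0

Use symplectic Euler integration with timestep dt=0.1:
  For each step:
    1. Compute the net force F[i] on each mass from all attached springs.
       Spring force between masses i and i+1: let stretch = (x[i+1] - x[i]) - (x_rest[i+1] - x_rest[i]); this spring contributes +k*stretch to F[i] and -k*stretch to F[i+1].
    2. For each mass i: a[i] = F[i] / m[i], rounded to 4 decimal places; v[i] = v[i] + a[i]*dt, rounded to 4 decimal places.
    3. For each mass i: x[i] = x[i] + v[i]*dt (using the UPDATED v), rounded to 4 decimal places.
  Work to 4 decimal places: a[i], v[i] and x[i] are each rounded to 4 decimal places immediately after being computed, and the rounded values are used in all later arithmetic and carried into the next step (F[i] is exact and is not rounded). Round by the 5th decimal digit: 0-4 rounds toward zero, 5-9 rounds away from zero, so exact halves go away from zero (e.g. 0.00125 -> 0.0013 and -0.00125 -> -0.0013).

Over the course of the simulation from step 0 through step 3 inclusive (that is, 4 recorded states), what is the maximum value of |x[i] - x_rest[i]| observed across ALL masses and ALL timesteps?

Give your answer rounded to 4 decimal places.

Answer: 2.4642

Derivation:
Step 0: x=[4.0000 11.0000 19.0000] v=[-2.0000 0.0000 0.0000]
Step 1: x=[3.8200 11.0200 18.9600] v=[-1.8000 0.2000 -0.4000]
Step 2: x=[3.6640 11.0548 18.8812] v=[-1.5600 0.3480 -0.7880]
Step 3: x=[3.5358 11.0983 18.7659] v=[-1.2818 0.4351 -1.1533]
Max displacement = 2.4642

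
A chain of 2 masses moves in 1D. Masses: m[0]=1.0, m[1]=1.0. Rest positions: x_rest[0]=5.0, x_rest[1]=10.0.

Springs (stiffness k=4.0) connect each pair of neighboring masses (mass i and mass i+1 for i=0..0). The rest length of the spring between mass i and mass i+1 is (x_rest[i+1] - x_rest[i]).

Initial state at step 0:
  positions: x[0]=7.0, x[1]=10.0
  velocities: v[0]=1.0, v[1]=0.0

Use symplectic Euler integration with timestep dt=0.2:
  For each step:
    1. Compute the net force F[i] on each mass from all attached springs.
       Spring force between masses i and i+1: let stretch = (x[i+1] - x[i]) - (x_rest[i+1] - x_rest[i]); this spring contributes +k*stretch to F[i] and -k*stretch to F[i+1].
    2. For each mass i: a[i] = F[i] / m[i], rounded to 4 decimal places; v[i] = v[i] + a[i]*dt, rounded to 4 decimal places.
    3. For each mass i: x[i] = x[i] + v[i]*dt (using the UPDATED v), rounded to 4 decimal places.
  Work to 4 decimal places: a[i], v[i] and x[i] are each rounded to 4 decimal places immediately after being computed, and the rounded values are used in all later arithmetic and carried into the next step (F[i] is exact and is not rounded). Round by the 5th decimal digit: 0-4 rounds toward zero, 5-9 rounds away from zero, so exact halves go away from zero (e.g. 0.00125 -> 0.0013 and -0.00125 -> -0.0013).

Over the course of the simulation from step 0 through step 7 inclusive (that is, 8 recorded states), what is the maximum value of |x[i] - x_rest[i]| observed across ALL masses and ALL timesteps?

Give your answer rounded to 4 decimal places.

Step 0: x=[7.0000 10.0000] v=[1.0000 0.0000]
Step 1: x=[6.8800 10.3200] v=[-0.6000 1.6000]
Step 2: x=[6.5104 10.8896] v=[-1.8480 2.8480]
Step 3: x=[6.0415 11.5585] v=[-2.3446 3.3446]
Step 4: x=[5.6553 12.1447] v=[-1.9310 2.9310]
Step 5: x=[5.5074 12.4926] v=[-0.7395 1.7395]
Step 6: x=[5.6771 12.5229] v=[0.8487 0.1513]
Step 7: x=[6.1422 12.2578] v=[2.3253 -1.3253]
Max displacement = 2.5229

Answer: 2.5229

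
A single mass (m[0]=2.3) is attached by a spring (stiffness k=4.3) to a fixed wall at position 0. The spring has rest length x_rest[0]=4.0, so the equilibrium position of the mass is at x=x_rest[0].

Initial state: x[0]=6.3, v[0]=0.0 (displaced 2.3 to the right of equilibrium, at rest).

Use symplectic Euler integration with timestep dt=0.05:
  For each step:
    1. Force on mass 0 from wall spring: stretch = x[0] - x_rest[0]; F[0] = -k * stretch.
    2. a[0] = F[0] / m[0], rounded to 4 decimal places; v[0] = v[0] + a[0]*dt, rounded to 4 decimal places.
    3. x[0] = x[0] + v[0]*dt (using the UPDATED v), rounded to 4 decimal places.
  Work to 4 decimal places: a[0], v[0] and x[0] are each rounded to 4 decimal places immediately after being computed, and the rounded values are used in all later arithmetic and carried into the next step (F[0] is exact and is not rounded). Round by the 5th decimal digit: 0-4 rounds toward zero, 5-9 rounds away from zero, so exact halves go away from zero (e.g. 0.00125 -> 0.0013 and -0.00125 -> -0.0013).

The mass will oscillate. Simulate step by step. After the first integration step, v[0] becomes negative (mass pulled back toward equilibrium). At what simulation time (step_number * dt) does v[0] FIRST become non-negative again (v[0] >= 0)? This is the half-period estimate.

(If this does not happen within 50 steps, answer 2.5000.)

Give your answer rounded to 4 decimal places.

Answer: 2.3000

Derivation:
Step 0: x=[6.3000] v=[0.0000]
Step 1: x=[6.2893] v=[-0.2150]
Step 2: x=[6.2679] v=[-0.4290]
Step 3: x=[6.2359] v=[-0.6410]
Step 4: x=[6.1934] v=[-0.8500]
Step 5: x=[6.1407] v=[-1.0550]
Step 6: x=[6.0779] v=[-1.2551]
Step 7: x=[6.0054] v=[-1.4493]
Step 8: x=[5.9236] v=[-1.6368]
Step 9: x=[5.8328] v=[-1.8166]
Step 10: x=[5.7334] v=[-1.9879]
Step 11: x=[5.6259] v=[-2.1499]
Step 12: x=[5.5108] v=[-2.3019]
Step 13: x=[5.3886] v=[-2.4431]
Step 14: x=[5.2600] v=[-2.5729]
Step 15: x=[5.1255] v=[-2.6907]
Step 16: x=[4.9857] v=[-2.7959]
Step 17: x=[4.8413] v=[-2.8880]
Step 18: x=[4.6930] v=[-2.9666]
Step 19: x=[4.5414] v=[-3.0314]
Step 20: x=[4.3873] v=[-3.0820]
Step 21: x=[4.2314] v=[-3.1182]
Step 22: x=[4.0744] v=[-3.1398]
Step 23: x=[3.9171] v=[-3.1468]
Step 24: x=[3.7601] v=[-3.1391]
Step 25: x=[3.6043] v=[-3.1167]
Step 26: x=[3.4503] v=[-3.0797]
Step 27: x=[3.2989] v=[-3.0283]
Step 28: x=[3.1508] v=[-2.9628]
Step 29: x=[3.0066] v=[-2.8834]
Step 30: x=[2.8671] v=[-2.7905]
Step 31: x=[2.7329] v=[-2.6846]
Step 32: x=[2.6046] v=[-2.5662]
Step 33: x=[2.4828] v=[-2.4358]
Step 34: x=[2.3681] v=[-2.2940]
Step 35: x=[2.2610] v=[-2.1415]
Step 36: x=[2.1621] v=[-1.9789]
Step 37: x=[2.0717] v=[-1.8071]
Step 38: x=[1.9904] v=[-1.6268]
Step 39: x=[1.9185] v=[-1.4389]
Step 40: x=[1.8563] v=[-1.2443]
Step 41: x=[1.8041] v=[-1.0439]
Step 42: x=[1.7622] v=[-0.8386]
Step 43: x=[1.7307] v=[-0.6294]
Step 44: x=[1.7098] v=[-0.4173]
Step 45: x=[1.6996] v=[-0.2032]
Step 46: x=[1.7002] v=[0.0118]
First v>=0 after going negative at step 46, time=2.3000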